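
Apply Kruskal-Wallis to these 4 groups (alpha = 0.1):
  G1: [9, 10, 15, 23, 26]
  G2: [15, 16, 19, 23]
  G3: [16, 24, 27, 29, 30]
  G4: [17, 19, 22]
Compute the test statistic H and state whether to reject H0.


Step 1: Combine all N = 17 observations and assign midranks.
sorted (value, group, rank): (9,G1,1), (10,G1,2), (15,G1,3.5), (15,G2,3.5), (16,G2,5.5), (16,G3,5.5), (17,G4,7), (19,G2,8.5), (19,G4,8.5), (22,G4,10), (23,G1,11.5), (23,G2,11.5), (24,G3,13), (26,G1,14), (27,G3,15), (29,G3,16), (30,G3,17)
Step 2: Sum ranks within each group.
R_1 = 32 (n_1 = 5)
R_2 = 29 (n_2 = 4)
R_3 = 66.5 (n_3 = 5)
R_4 = 25.5 (n_4 = 3)
Step 3: H = 12/(N(N+1)) * sum(R_i^2/n_i) - 3(N+1)
     = 12/(17*18) * (32^2/5 + 29^2/4 + 66.5^2/5 + 25.5^2/3) - 3*18
     = 0.039216 * 1516.25 - 54
     = 5.460784.
Step 4: Ties present; correction factor C = 1 - 24/(17^3 - 17) = 0.995098. Corrected H = 5.460784 / 0.995098 = 5.487685.
Step 5: Under H0, H ~ chi^2(3); p-value = 0.139377.
Step 6: alpha = 0.1. fail to reject H0.

H = 5.4877, df = 3, p = 0.139377, fail to reject H0.


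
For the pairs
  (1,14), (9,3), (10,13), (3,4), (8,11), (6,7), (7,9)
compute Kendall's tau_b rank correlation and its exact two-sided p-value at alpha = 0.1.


Step 1: Enumerate the 21 unordered pairs (i,j) with i<j and classify each by sign(x_j-x_i) * sign(y_j-y_i).
  (1,2):dx=+8,dy=-11->D; (1,3):dx=+9,dy=-1->D; (1,4):dx=+2,dy=-10->D; (1,5):dx=+7,dy=-3->D
  (1,6):dx=+5,dy=-7->D; (1,7):dx=+6,dy=-5->D; (2,3):dx=+1,dy=+10->C; (2,4):dx=-6,dy=+1->D
  (2,5):dx=-1,dy=+8->D; (2,6):dx=-3,dy=+4->D; (2,7):dx=-2,dy=+6->D; (3,4):dx=-7,dy=-9->C
  (3,5):dx=-2,dy=-2->C; (3,6):dx=-4,dy=-6->C; (3,7):dx=-3,dy=-4->C; (4,5):dx=+5,dy=+7->C
  (4,6):dx=+3,dy=+3->C; (4,7):dx=+4,dy=+5->C; (5,6):dx=-2,dy=-4->C; (5,7):dx=-1,dy=-2->C
  (6,7):dx=+1,dy=+2->C
Step 2: C = 11, D = 10, total pairs = 21.
Step 3: tau = (C - D)/(n(n-1)/2) = (11 - 10)/21 = 0.047619.
Step 4: Exact two-sided p-value (enumerate n! = 5040 permutations of y under H0): p = 1.000000.
Step 5: alpha = 0.1. fail to reject H0.

tau_b = 0.0476 (C=11, D=10), p = 1.000000, fail to reject H0.


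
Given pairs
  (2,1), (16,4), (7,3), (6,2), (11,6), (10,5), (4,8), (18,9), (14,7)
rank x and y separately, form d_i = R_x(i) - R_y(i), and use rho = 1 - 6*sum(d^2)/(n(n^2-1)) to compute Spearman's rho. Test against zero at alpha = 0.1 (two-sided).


Step 1: Rank x and y separately (midranks; no ties here).
rank(x): 2->1, 16->8, 7->4, 6->3, 11->6, 10->5, 4->2, 18->9, 14->7
rank(y): 1->1, 4->4, 3->3, 2->2, 6->6, 5->5, 8->8, 9->9, 7->7
Step 2: d_i = R_x(i) - R_y(i); compute d_i^2.
  (1-1)^2=0, (8-4)^2=16, (4-3)^2=1, (3-2)^2=1, (6-6)^2=0, (5-5)^2=0, (2-8)^2=36, (9-9)^2=0, (7-7)^2=0
sum(d^2) = 54.
Step 3: rho = 1 - 6*54 / (9*(9^2 - 1)) = 1 - 324/720 = 0.550000.
Step 4: Under H0, t = rho * sqrt((n-2)/(1-rho^2)) = 1.7424 ~ t(7).
Step 5: Two-sided p-value from the t-distribution with 7 df = 0.124977.
Step 6: alpha = 0.1. fail to reject H0.

rho = 0.5500, p = 0.124977, fail to reject H0 at alpha = 0.1.


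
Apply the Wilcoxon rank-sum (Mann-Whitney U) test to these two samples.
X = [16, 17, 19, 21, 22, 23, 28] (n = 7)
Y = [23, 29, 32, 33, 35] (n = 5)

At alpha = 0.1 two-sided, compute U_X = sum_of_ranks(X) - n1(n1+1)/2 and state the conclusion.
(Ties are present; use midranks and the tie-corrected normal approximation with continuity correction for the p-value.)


Step 1: Combine and sort all 12 observations; assign midranks.
sorted (value, group): (16,X), (17,X), (19,X), (21,X), (22,X), (23,X), (23,Y), (28,X), (29,Y), (32,Y), (33,Y), (35,Y)
ranks: 16->1, 17->2, 19->3, 21->4, 22->5, 23->6.5, 23->6.5, 28->8, 29->9, 32->10, 33->11, 35->12
Step 2: Rank sum for X: R1 = 1 + 2 + 3 + 4 + 5 + 6.5 + 8 = 29.5.
Step 3: U_X = R1 - n1(n1+1)/2 = 29.5 - 7*8/2 = 29.5 - 28 = 1.5.
       U_Y = n1*n2 - U_X = 35 - 1.5 = 33.5.
Step 4: Ties are present, so use the tie-corrected normal approximation (with continuity correction) for the p-value.
Step 5: p-value = 0.011682; compare to alpha = 0.1. reject H0.

U_X = 1.5, p = 0.011682, reject H0 at alpha = 0.1.


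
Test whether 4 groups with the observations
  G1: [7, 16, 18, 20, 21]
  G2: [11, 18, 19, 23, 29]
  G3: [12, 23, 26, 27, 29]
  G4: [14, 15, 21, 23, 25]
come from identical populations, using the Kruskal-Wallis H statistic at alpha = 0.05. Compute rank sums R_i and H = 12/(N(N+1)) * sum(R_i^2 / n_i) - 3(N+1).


Step 1: Combine all N = 20 observations and assign midranks.
sorted (value, group, rank): (7,G1,1), (11,G2,2), (12,G3,3), (14,G4,4), (15,G4,5), (16,G1,6), (18,G1,7.5), (18,G2,7.5), (19,G2,9), (20,G1,10), (21,G1,11.5), (21,G4,11.5), (23,G2,14), (23,G3,14), (23,G4,14), (25,G4,16), (26,G3,17), (27,G3,18), (29,G2,19.5), (29,G3,19.5)
Step 2: Sum ranks within each group.
R_1 = 36 (n_1 = 5)
R_2 = 52 (n_2 = 5)
R_3 = 71.5 (n_3 = 5)
R_4 = 50.5 (n_4 = 5)
Step 3: H = 12/(N(N+1)) * sum(R_i^2/n_i) - 3(N+1)
     = 12/(20*21) * (36^2/5 + 52^2/5 + 71.5^2/5 + 50.5^2/5) - 3*21
     = 0.028571 * 2332.5 - 63
     = 3.642857.
Step 4: Ties present; correction factor C = 1 - 42/(20^3 - 20) = 0.994737. Corrected H = 3.642857 / 0.994737 = 3.662132.
Step 5: Under H0, H ~ chi^2(3); p-value = 0.300335.
Step 6: alpha = 0.05. fail to reject H0.

H = 3.6621, df = 3, p = 0.300335, fail to reject H0.


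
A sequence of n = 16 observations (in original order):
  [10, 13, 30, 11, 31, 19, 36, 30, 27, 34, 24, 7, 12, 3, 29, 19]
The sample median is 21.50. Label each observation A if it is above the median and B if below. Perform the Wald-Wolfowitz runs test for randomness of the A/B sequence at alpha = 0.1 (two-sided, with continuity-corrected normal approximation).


Step 1: Compute median = 21.50; label A = above, B = below.
Labels in order: BBABABAAAAABBBAB  (n_A = 8, n_B = 8)
Step 2: Count runs R = 9.
Step 3: Under H0 (random ordering), E[R] = 2*n_A*n_B/(n_A+n_B) + 1 = 2*8*8/16 + 1 = 9.0000.
        Var[R] = 2*n_A*n_B*(2*n_A*n_B - n_A - n_B) / ((n_A+n_B)^2 * (n_A+n_B-1)) = 14336/3840 = 3.7333.
        SD[R] = 1.9322.
Step 4: R = E[R], so z = 0 with no continuity correction.
Step 5: Two-sided p-value via normal approximation = 2*(1 - Phi(|z|)) = 1.000000.
Step 6: alpha = 0.1. fail to reject H0.

R = 9, z = 0.0000, p = 1.000000, fail to reject H0.


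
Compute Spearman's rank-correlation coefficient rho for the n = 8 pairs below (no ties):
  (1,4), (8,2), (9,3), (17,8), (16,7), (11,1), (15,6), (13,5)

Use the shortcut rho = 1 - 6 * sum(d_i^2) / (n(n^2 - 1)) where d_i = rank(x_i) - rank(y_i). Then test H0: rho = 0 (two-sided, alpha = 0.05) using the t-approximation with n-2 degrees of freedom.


Step 1: Rank x and y separately (midranks; no ties here).
rank(x): 1->1, 8->2, 9->3, 17->8, 16->7, 11->4, 15->6, 13->5
rank(y): 4->4, 2->2, 3->3, 8->8, 7->7, 1->1, 6->6, 5->5
Step 2: d_i = R_x(i) - R_y(i); compute d_i^2.
  (1-4)^2=9, (2-2)^2=0, (3-3)^2=0, (8-8)^2=0, (7-7)^2=0, (4-1)^2=9, (6-6)^2=0, (5-5)^2=0
sum(d^2) = 18.
Step 3: rho = 1 - 6*18 / (8*(8^2 - 1)) = 1 - 108/504 = 0.785714.
Step 4: Under H0, t = rho * sqrt((n-2)/(1-rho^2)) = 3.1113 ~ t(6).
Step 5: Two-sided p-value from the t-distribution with 6 df = 0.020815.
Step 6: alpha = 0.05. reject H0.

rho = 0.7857, p = 0.020815, reject H0 at alpha = 0.05.


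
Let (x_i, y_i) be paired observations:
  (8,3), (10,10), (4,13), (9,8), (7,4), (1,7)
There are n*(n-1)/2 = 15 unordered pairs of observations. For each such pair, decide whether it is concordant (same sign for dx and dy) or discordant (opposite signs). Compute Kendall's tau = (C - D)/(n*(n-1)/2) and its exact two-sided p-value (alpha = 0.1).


Step 1: Enumerate the 15 unordered pairs (i,j) with i<j and classify each by sign(x_j-x_i) * sign(y_j-y_i).
  (1,2):dx=+2,dy=+7->C; (1,3):dx=-4,dy=+10->D; (1,4):dx=+1,dy=+5->C; (1,5):dx=-1,dy=+1->D
  (1,6):dx=-7,dy=+4->D; (2,3):dx=-6,dy=+3->D; (2,4):dx=-1,dy=-2->C; (2,5):dx=-3,dy=-6->C
  (2,6):dx=-9,dy=-3->C; (3,4):dx=+5,dy=-5->D; (3,5):dx=+3,dy=-9->D; (3,6):dx=-3,dy=-6->C
  (4,5):dx=-2,dy=-4->C; (4,6):dx=-8,dy=-1->C; (5,6):dx=-6,dy=+3->D
Step 2: C = 8, D = 7, total pairs = 15.
Step 3: tau = (C - D)/(n(n-1)/2) = (8 - 7)/15 = 0.066667.
Step 4: Exact two-sided p-value (enumerate n! = 720 permutations of y under H0): p = 1.000000.
Step 5: alpha = 0.1. fail to reject H0.

tau_b = 0.0667 (C=8, D=7), p = 1.000000, fail to reject H0.


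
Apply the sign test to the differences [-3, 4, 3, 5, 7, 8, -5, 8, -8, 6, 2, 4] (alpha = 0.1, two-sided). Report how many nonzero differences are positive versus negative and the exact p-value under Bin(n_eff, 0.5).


Step 1: Discard zero differences. Original n = 12; n_eff = number of nonzero differences = 12.
Nonzero differences (with sign): -3, +4, +3, +5, +7, +8, -5, +8, -8, +6, +2, +4
Step 2: Count signs: positive = 9, negative = 3.
Step 3: Under H0: P(positive) = 0.5, so the number of positives S ~ Bin(12, 0.5).
Step 4: Two-sided exact p-value = sum of Bin(12,0.5) probabilities at or below the observed probability = 0.145996.
Step 5: alpha = 0.1. fail to reject H0.

n_eff = 12, pos = 9, neg = 3, p = 0.145996, fail to reject H0.


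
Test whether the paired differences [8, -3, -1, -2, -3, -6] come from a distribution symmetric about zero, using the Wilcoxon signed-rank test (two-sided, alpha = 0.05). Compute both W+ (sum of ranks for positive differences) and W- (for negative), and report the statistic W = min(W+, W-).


Step 1: Drop any zero differences (none here) and take |d_i|.
|d| = [8, 3, 1, 2, 3, 6]
Step 2: Midrank |d_i| (ties get averaged ranks).
ranks: |8|->6, |3|->3.5, |1|->1, |2|->2, |3|->3.5, |6|->5
Step 3: Attach original signs; sum ranks with positive sign and with negative sign.
W+ = 6 = 6
W- = 3.5 + 1 + 2 + 3.5 + 5 = 15
(Check: W+ + W- = 21 should equal n(n+1)/2 = 21.)
Step 4: Test statistic W = min(W+, W-) = 6.
Step 5: Ties in |d|, so use the tie-corrected normal approximation.
        E[W] = n(n+1)/4 = 6*7/4 = 10.5.
        Tie groups: |d|=3 (t=2); sum(t^3 - t) = 6.
        Var[W] = n(n+1)(2n+1)/24 - sum(t^3-t)/48 = 546/24 - 6/48 = 22.625.
        z = (W - E[W]) / sqrt(Var[W]) = (6 - 10.5) / 4.7566 = -0.9461.
        Two-sided p = 2*Phi(z) = 0.344118.
Step 6: alpha = 0.05. fail to reject H0.

W+ = 6, W- = 15, W = min = 6, p = 0.344118, fail to reject H0.


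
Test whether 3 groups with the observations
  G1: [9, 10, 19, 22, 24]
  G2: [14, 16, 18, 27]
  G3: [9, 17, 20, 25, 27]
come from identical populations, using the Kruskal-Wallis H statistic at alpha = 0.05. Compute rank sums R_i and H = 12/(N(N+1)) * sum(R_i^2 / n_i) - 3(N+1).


Step 1: Combine all N = 14 observations and assign midranks.
sorted (value, group, rank): (9,G1,1.5), (9,G3,1.5), (10,G1,3), (14,G2,4), (16,G2,5), (17,G3,6), (18,G2,7), (19,G1,8), (20,G3,9), (22,G1,10), (24,G1,11), (25,G3,12), (27,G2,13.5), (27,G3,13.5)
Step 2: Sum ranks within each group.
R_1 = 33.5 (n_1 = 5)
R_2 = 29.5 (n_2 = 4)
R_3 = 42 (n_3 = 5)
Step 3: H = 12/(N(N+1)) * sum(R_i^2/n_i) - 3(N+1)
     = 12/(14*15) * (33.5^2/5 + 29.5^2/4 + 42^2/5) - 3*15
     = 0.057143 * 794.812 - 45
     = 0.417857.
Step 4: Ties present; correction factor C = 1 - 12/(14^3 - 14) = 0.995604. Corrected H = 0.417857 / 0.995604 = 0.419702.
Step 5: Under H0, H ~ chi^2(2); p-value = 0.810705.
Step 6: alpha = 0.05. fail to reject H0.

H = 0.4197, df = 2, p = 0.810705, fail to reject H0.


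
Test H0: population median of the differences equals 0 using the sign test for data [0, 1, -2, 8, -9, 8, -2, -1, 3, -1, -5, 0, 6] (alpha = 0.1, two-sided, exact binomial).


Step 1: Discard zero differences. Original n = 13; n_eff = number of nonzero differences = 11.
Nonzero differences (with sign): +1, -2, +8, -9, +8, -2, -1, +3, -1, -5, +6
Step 2: Count signs: positive = 5, negative = 6.
Step 3: Under H0: P(positive) = 0.5, so the number of positives S ~ Bin(11, 0.5).
Step 4: Two-sided exact p-value = sum of Bin(11,0.5) probabilities at or below the observed probability = 1.000000.
Step 5: alpha = 0.1. fail to reject H0.

n_eff = 11, pos = 5, neg = 6, p = 1.000000, fail to reject H0.


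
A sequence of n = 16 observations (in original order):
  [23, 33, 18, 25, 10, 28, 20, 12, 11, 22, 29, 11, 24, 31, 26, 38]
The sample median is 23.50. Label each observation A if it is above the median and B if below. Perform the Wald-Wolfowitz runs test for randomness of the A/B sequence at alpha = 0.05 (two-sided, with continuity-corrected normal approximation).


Step 1: Compute median = 23.50; label A = above, B = below.
Labels in order: BABABABBBBABAAAA  (n_A = 8, n_B = 8)
Step 2: Count runs R = 10.
Step 3: Under H0 (random ordering), E[R] = 2*n_A*n_B/(n_A+n_B) + 1 = 2*8*8/16 + 1 = 9.0000.
        Var[R] = 2*n_A*n_B*(2*n_A*n_B - n_A - n_B) / ((n_A+n_B)^2 * (n_A+n_B-1)) = 14336/3840 = 3.7333.
        SD[R] = 1.9322.
Step 4: Continuity-corrected z = (R - 0.5 - E[R]) / SD[R] = (10 - 0.5 - 9.0000) / 1.9322 = 0.2588.
Step 5: Two-sided p-value via normal approximation = 2*(1 - Phi(|z|)) = 0.795809.
Step 6: alpha = 0.05. fail to reject H0.

R = 10, z = 0.2588, p = 0.795809, fail to reject H0.


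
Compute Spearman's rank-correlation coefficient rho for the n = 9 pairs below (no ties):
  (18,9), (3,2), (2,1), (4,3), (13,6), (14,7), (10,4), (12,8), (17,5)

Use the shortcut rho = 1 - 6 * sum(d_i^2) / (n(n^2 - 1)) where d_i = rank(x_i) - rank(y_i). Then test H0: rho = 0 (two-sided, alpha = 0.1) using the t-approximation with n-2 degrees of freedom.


Step 1: Rank x and y separately (midranks; no ties here).
rank(x): 18->9, 3->2, 2->1, 4->3, 13->6, 14->7, 10->4, 12->5, 17->8
rank(y): 9->9, 2->2, 1->1, 3->3, 6->6, 7->7, 4->4, 8->8, 5->5
Step 2: d_i = R_x(i) - R_y(i); compute d_i^2.
  (9-9)^2=0, (2-2)^2=0, (1-1)^2=0, (3-3)^2=0, (6-6)^2=0, (7-7)^2=0, (4-4)^2=0, (5-8)^2=9, (8-5)^2=9
sum(d^2) = 18.
Step 3: rho = 1 - 6*18 / (9*(9^2 - 1)) = 1 - 108/720 = 0.850000.
Step 4: Under H0, t = rho * sqrt((n-2)/(1-rho^2)) = 4.2691 ~ t(7).
Step 5: Two-sided p-value from the t-distribution with 7 df = 0.003705.
Step 6: alpha = 0.1. reject H0.

rho = 0.8500, p = 0.003705, reject H0 at alpha = 0.1.


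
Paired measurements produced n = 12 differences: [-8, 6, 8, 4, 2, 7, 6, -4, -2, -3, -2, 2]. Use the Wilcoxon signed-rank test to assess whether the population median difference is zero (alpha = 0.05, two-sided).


Step 1: Drop any zero differences (none here) and take |d_i|.
|d| = [8, 6, 8, 4, 2, 7, 6, 4, 2, 3, 2, 2]
Step 2: Midrank |d_i| (ties get averaged ranks).
ranks: |8|->11.5, |6|->8.5, |8|->11.5, |4|->6.5, |2|->2.5, |7|->10, |6|->8.5, |4|->6.5, |2|->2.5, |3|->5, |2|->2.5, |2|->2.5
Step 3: Attach original signs; sum ranks with positive sign and with negative sign.
W+ = 8.5 + 11.5 + 6.5 + 2.5 + 10 + 8.5 + 2.5 = 50
W- = 11.5 + 6.5 + 2.5 + 5 + 2.5 = 28
(Check: W+ + W- = 78 should equal n(n+1)/2 = 78.)
Step 4: Test statistic W = min(W+, W-) = 28.
Step 5: Ties in |d|, so use the tie-corrected normal approximation.
        E[W] = n(n+1)/4 = 12*13/4 = 39.
        Tie groups: |d|=2 (t=4), |d|=4 (t=2), |d|=6 (t=2), |d|=8 (t=2); sum(t^3 - t) = 78.
        Var[W] = n(n+1)(2n+1)/24 - sum(t^3-t)/48 = 3900/24 - 78/48 = 160.875.
        z = (W - E[W]) / sqrt(Var[W]) = (28 - 39) / 12.6837 = -0.8673.
        Two-sided p = 2*Phi(z) = 0.385801.
Step 6: alpha = 0.05. fail to reject H0.

W+ = 50, W- = 28, W = min = 28, p = 0.385801, fail to reject H0.


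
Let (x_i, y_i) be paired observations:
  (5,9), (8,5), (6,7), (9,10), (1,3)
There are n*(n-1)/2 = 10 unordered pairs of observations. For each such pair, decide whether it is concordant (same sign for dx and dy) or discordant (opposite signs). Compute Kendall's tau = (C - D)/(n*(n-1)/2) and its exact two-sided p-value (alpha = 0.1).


Step 1: Enumerate the 10 unordered pairs (i,j) with i<j and classify each by sign(x_j-x_i) * sign(y_j-y_i).
  (1,2):dx=+3,dy=-4->D; (1,3):dx=+1,dy=-2->D; (1,4):dx=+4,dy=+1->C; (1,5):dx=-4,dy=-6->C
  (2,3):dx=-2,dy=+2->D; (2,4):dx=+1,dy=+5->C; (2,5):dx=-7,dy=-2->C; (3,4):dx=+3,dy=+3->C
  (3,5):dx=-5,dy=-4->C; (4,5):dx=-8,dy=-7->C
Step 2: C = 7, D = 3, total pairs = 10.
Step 3: tau = (C - D)/(n(n-1)/2) = (7 - 3)/10 = 0.400000.
Step 4: Exact two-sided p-value (enumerate n! = 120 permutations of y under H0): p = 0.483333.
Step 5: alpha = 0.1. fail to reject H0.

tau_b = 0.4000 (C=7, D=3), p = 0.483333, fail to reject H0.


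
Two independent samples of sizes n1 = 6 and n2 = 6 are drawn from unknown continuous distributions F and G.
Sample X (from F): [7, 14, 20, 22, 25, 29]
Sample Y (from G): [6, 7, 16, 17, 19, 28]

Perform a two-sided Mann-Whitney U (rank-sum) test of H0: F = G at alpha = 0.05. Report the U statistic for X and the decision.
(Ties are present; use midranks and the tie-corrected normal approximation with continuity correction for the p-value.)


Step 1: Combine and sort all 12 observations; assign midranks.
sorted (value, group): (6,Y), (7,X), (7,Y), (14,X), (16,Y), (17,Y), (19,Y), (20,X), (22,X), (25,X), (28,Y), (29,X)
ranks: 6->1, 7->2.5, 7->2.5, 14->4, 16->5, 17->6, 19->7, 20->8, 22->9, 25->10, 28->11, 29->12
Step 2: Rank sum for X: R1 = 2.5 + 4 + 8 + 9 + 10 + 12 = 45.5.
Step 3: U_X = R1 - n1(n1+1)/2 = 45.5 - 6*7/2 = 45.5 - 21 = 24.5.
       U_Y = n1*n2 - U_X = 36 - 24.5 = 11.5.
Step 4: Ties are present, so use the tie-corrected normal approximation (with continuity correction) for the p-value.
Step 5: p-value = 0.335822; compare to alpha = 0.05. fail to reject H0.

U_X = 24.5, p = 0.335822, fail to reject H0 at alpha = 0.05.


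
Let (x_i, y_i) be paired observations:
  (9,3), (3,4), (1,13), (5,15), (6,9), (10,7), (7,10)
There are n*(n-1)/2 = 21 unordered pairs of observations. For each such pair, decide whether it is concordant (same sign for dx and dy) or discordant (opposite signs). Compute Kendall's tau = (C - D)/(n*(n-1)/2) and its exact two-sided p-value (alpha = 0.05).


Step 1: Enumerate the 21 unordered pairs (i,j) with i<j and classify each by sign(x_j-x_i) * sign(y_j-y_i).
  (1,2):dx=-6,dy=+1->D; (1,3):dx=-8,dy=+10->D; (1,4):dx=-4,dy=+12->D; (1,5):dx=-3,dy=+6->D
  (1,6):dx=+1,dy=+4->C; (1,7):dx=-2,dy=+7->D; (2,3):dx=-2,dy=+9->D; (2,4):dx=+2,dy=+11->C
  (2,5):dx=+3,dy=+5->C; (2,6):dx=+7,dy=+3->C; (2,7):dx=+4,dy=+6->C; (3,4):dx=+4,dy=+2->C
  (3,5):dx=+5,dy=-4->D; (3,6):dx=+9,dy=-6->D; (3,7):dx=+6,dy=-3->D; (4,5):dx=+1,dy=-6->D
  (4,6):dx=+5,dy=-8->D; (4,7):dx=+2,dy=-5->D; (5,6):dx=+4,dy=-2->D; (5,7):dx=+1,dy=+1->C
  (6,7):dx=-3,dy=+3->D
Step 2: C = 7, D = 14, total pairs = 21.
Step 3: tau = (C - D)/(n(n-1)/2) = (7 - 14)/21 = -0.333333.
Step 4: Exact two-sided p-value (enumerate n! = 5040 permutations of y under H0): p = 0.381349.
Step 5: alpha = 0.05. fail to reject H0.

tau_b = -0.3333 (C=7, D=14), p = 0.381349, fail to reject H0.


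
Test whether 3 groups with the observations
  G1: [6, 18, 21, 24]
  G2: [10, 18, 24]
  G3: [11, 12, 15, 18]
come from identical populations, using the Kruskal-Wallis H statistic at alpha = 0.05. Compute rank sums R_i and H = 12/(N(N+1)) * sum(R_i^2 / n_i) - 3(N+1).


Step 1: Combine all N = 11 observations and assign midranks.
sorted (value, group, rank): (6,G1,1), (10,G2,2), (11,G3,3), (12,G3,4), (15,G3,5), (18,G1,7), (18,G2,7), (18,G3,7), (21,G1,9), (24,G1,10.5), (24,G2,10.5)
Step 2: Sum ranks within each group.
R_1 = 27.5 (n_1 = 4)
R_2 = 19.5 (n_2 = 3)
R_3 = 19 (n_3 = 4)
Step 3: H = 12/(N(N+1)) * sum(R_i^2/n_i) - 3(N+1)
     = 12/(11*12) * (27.5^2/4 + 19.5^2/3 + 19^2/4) - 3*12
     = 0.090909 * 406.062 - 36
     = 0.914773.
Step 4: Ties present; correction factor C = 1 - 30/(11^3 - 11) = 0.977273. Corrected H = 0.914773 / 0.977273 = 0.936047.
Step 5: Under H0, H ~ chi^2(2); p-value = 0.626239.
Step 6: alpha = 0.05. fail to reject H0.

H = 0.9360, df = 2, p = 0.626239, fail to reject H0.


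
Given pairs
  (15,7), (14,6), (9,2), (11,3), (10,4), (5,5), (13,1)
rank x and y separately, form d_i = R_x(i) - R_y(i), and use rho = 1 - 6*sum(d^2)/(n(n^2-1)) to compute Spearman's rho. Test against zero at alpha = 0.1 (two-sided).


Step 1: Rank x and y separately (midranks; no ties here).
rank(x): 15->7, 14->6, 9->2, 11->4, 10->3, 5->1, 13->5
rank(y): 7->7, 6->6, 2->2, 3->3, 4->4, 5->5, 1->1
Step 2: d_i = R_x(i) - R_y(i); compute d_i^2.
  (7-7)^2=0, (6-6)^2=0, (2-2)^2=0, (4-3)^2=1, (3-4)^2=1, (1-5)^2=16, (5-1)^2=16
sum(d^2) = 34.
Step 3: rho = 1 - 6*34 / (7*(7^2 - 1)) = 1 - 204/336 = 0.392857.
Step 4: Under H0, t = rho * sqrt((n-2)/(1-rho^2)) = 0.9553 ~ t(5).
Step 5: Two-sided p-value from the t-distribution with 5 df = 0.383317.
Step 6: alpha = 0.1. fail to reject H0.

rho = 0.3929, p = 0.383317, fail to reject H0 at alpha = 0.1.


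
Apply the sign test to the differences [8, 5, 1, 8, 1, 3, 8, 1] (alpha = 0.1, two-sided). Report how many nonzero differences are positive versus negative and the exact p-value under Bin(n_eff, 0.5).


Step 1: Discard zero differences. Original n = 8; n_eff = number of nonzero differences = 8.
Nonzero differences (with sign): +8, +5, +1, +8, +1, +3, +8, +1
Step 2: Count signs: positive = 8, negative = 0.
Step 3: Under H0: P(positive) = 0.5, so the number of positives S ~ Bin(8, 0.5).
Step 4: Two-sided exact p-value = sum of Bin(8,0.5) probabilities at or below the observed probability = 0.007812.
Step 5: alpha = 0.1. reject H0.

n_eff = 8, pos = 8, neg = 0, p = 0.007812, reject H0.


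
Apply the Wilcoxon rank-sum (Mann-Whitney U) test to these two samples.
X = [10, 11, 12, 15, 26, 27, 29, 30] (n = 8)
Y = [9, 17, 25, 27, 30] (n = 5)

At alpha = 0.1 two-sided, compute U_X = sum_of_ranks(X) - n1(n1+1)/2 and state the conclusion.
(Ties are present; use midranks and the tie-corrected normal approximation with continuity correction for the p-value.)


Step 1: Combine and sort all 13 observations; assign midranks.
sorted (value, group): (9,Y), (10,X), (11,X), (12,X), (15,X), (17,Y), (25,Y), (26,X), (27,X), (27,Y), (29,X), (30,X), (30,Y)
ranks: 9->1, 10->2, 11->3, 12->4, 15->5, 17->6, 25->7, 26->8, 27->9.5, 27->9.5, 29->11, 30->12.5, 30->12.5
Step 2: Rank sum for X: R1 = 2 + 3 + 4 + 5 + 8 + 9.5 + 11 + 12.5 = 55.
Step 3: U_X = R1 - n1(n1+1)/2 = 55 - 8*9/2 = 55 - 36 = 19.
       U_Y = n1*n2 - U_X = 40 - 19 = 21.
Step 4: Ties are present, so use the tie-corrected normal approximation (with continuity correction) for the p-value.
Step 5: p-value = 0.941492; compare to alpha = 0.1. fail to reject H0.

U_X = 19, p = 0.941492, fail to reject H0 at alpha = 0.1.


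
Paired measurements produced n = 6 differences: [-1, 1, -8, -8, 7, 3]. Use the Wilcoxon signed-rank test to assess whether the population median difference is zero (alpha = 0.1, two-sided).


Step 1: Drop any zero differences (none here) and take |d_i|.
|d| = [1, 1, 8, 8, 7, 3]
Step 2: Midrank |d_i| (ties get averaged ranks).
ranks: |1|->1.5, |1|->1.5, |8|->5.5, |8|->5.5, |7|->4, |3|->3
Step 3: Attach original signs; sum ranks with positive sign and with negative sign.
W+ = 1.5 + 4 + 3 = 8.5
W- = 1.5 + 5.5 + 5.5 = 12.5
(Check: W+ + W- = 21 should equal n(n+1)/2 = 21.)
Step 4: Test statistic W = min(W+, W-) = 8.5.
Step 5: Ties in |d|, so use the tie-corrected normal approximation.
        E[W] = n(n+1)/4 = 6*7/4 = 10.5.
        Tie groups: |d|=1 (t=2), |d|=8 (t=2); sum(t^3 - t) = 12.
        Var[W] = n(n+1)(2n+1)/24 - sum(t^3-t)/48 = 546/24 - 12/48 = 22.5.
        z = (W - E[W]) / sqrt(Var[W]) = (8.5 - 10.5) / 4.7434 = -0.4216.
        Two-sided p = 2*Phi(z) = 0.673290.
Step 6: alpha = 0.1. fail to reject H0.

W+ = 8.5, W- = 12.5, W = min = 8.5, p = 0.673290, fail to reject H0.


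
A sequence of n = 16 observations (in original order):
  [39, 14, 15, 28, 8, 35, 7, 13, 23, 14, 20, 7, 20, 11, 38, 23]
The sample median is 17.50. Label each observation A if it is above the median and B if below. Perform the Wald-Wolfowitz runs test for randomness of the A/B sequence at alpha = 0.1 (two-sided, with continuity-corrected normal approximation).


Step 1: Compute median = 17.50; label A = above, B = below.
Labels in order: ABBABABBABABABAA  (n_A = 8, n_B = 8)
Step 2: Count runs R = 13.
Step 3: Under H0 (random ordering), E[R] = 2*n_A*n_B/(n_A+n_B) + 1 = 2*8*8/16 + 1 = 9.0000.
        Var[R] = 2*n_A*n_B*(2*n_A*n_B - n_A - n_B) / ((n_A+n_B)^2 * (n_A+n_B-1)) = 14336/3840 = 3.7333.
        SD[R] = 1.9322.
Step 4: Continuity-corrected z = (R - 0.5 - E[R]) / SD[R] = (13 - 0.5 - 9.0000) / 1.9322 = 1.8114.
Step 5: Two-sided p-value via normal approximation = 2*(1 - Phi(|z|)) = 0.070076.
Step 6: alpha = 0.1. reject H0.

R = 13, z = 1.8114, p = 0.070076, reject H0.


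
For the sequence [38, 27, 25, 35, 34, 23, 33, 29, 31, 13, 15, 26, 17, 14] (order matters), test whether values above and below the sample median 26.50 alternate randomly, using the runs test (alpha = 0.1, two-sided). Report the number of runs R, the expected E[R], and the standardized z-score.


Step 1: Compute median = 26.50; label A = above, B = below.
Labels in order: AABAABAAABBBBB  (n_A = 7, n_B = 7)
Step 2: Count runs R = 6.
Step 3: Under H0 (random ordering), E[R] = 2*n_A*n_B/(n_A+n_B) + 1 = 2*7*7/14 + 1 = 8.0000.
        Var[R] = 2*n_A*n_B*(2*n_A*n_B - n_A - n_B) / ((n_A+n_B)^2 * (n_A+n_B-1)) = 8232/2548 = 3.2308.
        SD[R] = 1.7974.
Step 4: Continuity-corrected z = (R + 0.5 - E[R]) / SD[R] = (6 + 0.5 - 8.0000) / 1.7974 = -0.8345.
Step 5: Two-sided p-value via normal approximation = 2*(1 - Phi(|z|)) = 0.403986.
Step 6: alpha = 0.1. fail to reject H0.

R = 6, z = -0.8345, p = 0.403986, fail to reject H0.


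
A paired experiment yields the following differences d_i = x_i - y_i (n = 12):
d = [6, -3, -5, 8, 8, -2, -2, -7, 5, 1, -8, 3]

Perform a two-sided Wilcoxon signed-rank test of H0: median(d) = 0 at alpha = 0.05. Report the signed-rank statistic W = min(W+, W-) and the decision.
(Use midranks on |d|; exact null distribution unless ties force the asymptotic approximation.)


Step 1: Drop any zero differences (none here) and take |d_i|.
|d| = [6, 3, 5, 8, 8, 2, 2, 7, 5, 1, 8, 3]
Step 2: Midrank |d_i| (ties get averaged ranks).
ranks: |6|->8, |3|->4.5, |5|->6.5, |8|->11, |8|->11, |2|->2.5, |2|->2.5, |7|->9, |5|->6.5, |1|->1, |8|->11, |3|->4.5
Step 3: Attach original signs; sum ranks with positive sign and with negative sign.
W+ = 8 + 11 + 11 + 6.5 + 1 + 4.5 = 42
W- = 4.5 + 6.5 + 2.5 + 2.5 + 9 + 11 = 36
(Check: W+ + W- = 78 should equal n(n+1)/2 = 78.)
Step 4: Test statistic W = min(W+, W-) = 36.
Step 5: Ties in |d|, so use the tie-corrected normal approximation.
        E[W] = n(n+1)/4 = 12*13/4 = 39.
        Tie groups: |d|=2 (t=2), |d|=3 (t=2), |d|=5 (t=2), |d|=8 (t=3); sum(t^3 - t) = 42.
        Var[W] = n(n+1)(2n+1)/24 - sum(t^3-t)/48 = 3900/24 - 42/48 = 161.625.
        z = (W - E[W]) / sqrt(Var[W]) = (36 - 39) / 12.7132 = -0.2360.
        Two-sided p = 2*Phi(z) = 0.813452.
Step 6: alpha = 0.05. fail to reject H0.

W+ = 42, W- = 36, W = min = 36, p = 0.813452, fail to reject H0.


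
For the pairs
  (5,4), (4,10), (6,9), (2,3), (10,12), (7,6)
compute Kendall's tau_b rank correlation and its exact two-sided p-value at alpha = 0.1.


Step 1: Enumerate the 15 unordered pairs (i,j) with i<j and classify each by sign(x_j-x_i) * sign(y_j-y_i).
  (1,2):dx=-1,dy=+6->D; (1,3):dx=+1,dy=+5->C; (1,4):dx=-3,dy=-1->C; (1,5):dx=+5,dy=+8->C
  (1,6):dx=+2,dy=+2->C; (2,3):dx=+2,dy=-1->D; (2,4):dx=-2,dy=-7->C; (2,5):dx=+6,dy=+2->C
  (2,6):dx=+3,dy=-4->D; (3,4):dx=-4,dy=-6->C; (3,5):dx=+4,dy=+3->C; (3,6):dx=+1,dy=-3->D
  (4,5):dx=+8,dy=+9->C; (4,6):dx=+5,dy=+3->C; (5,6):dx=-3,dy=-6->C
Step 2: C = 11, D = 4, total pairs = 15.
Step 3: tau = (C - D)/(n(n-1)/2) = (11 - 4)/15 = 0.466667.
Step 4: Exact two-sided p-value (enumerate n! = 720 permutations of y under H0): p = 0.272222.
Step 5: alpha = 0.1. fail to reject H0.

tau_b = 0.4667 (C=11, D=4), p = 0.272222, fail to reject H0.


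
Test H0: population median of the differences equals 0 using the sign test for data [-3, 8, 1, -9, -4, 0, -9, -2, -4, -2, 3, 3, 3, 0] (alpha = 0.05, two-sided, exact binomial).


Step 1: Discard zero differences. Original n = 14; n_eff = number of nonzero differences = 12.
Nonzero differences (with sign): -3, +8, +1, -9, -4, -9, -2, -4, -2, +3, +3, +3
Step 2: Count signs: positive = 5, negative = 7.
Step 3: Under H0: P(positive) = 0.5, so the number of positives S ~ Bin(12, 0.5).
Step 4: Two-sided exact p-value = sum of Bin(12,0.5) probabilities at or below the observed probability = 0.774414.
Step 5: alpha = 0.05. fail to reject H0.

n_eff = 12, pos = 5, neg = 7, p = 0.774414, fail to reject H0.


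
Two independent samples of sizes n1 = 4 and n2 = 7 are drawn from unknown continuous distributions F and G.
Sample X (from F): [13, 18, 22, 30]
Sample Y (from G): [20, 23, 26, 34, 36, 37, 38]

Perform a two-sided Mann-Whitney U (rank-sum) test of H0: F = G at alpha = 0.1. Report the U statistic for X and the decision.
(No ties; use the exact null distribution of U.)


Step 1: Combine and sort all 11 observations; assign midranks.
sorted (value, group): (13,X), (18,X), (20,Y), (22,X), (23,Y), (26,Y), (30,X), (34,Y), (36,Y), (37,Y), (38,Y)
ranks: 13->1, 18->2, 20->3, 22->4, 23->5, 26->6, 30->7, 34->8, 36->9, 37->10, 38->11
Step 2: Rank sum for X: R1 = 1 + 2 + 4 + 7 = 14.
Step 3: U_X = R1 - n1(n1+1)/2 = 14 - 4*5/2 = 14 - 10 = 4.
       U_Y = n1*n2 - U_X = 28 - 4 = 24.
Step 4: No ties, so the exact null distribution of U (based on enumerating the C(11,4) = 330 equally likely rank assignments) gives the two-sided p-value.
Step 5: p-value = 0.072727; compare to alpha = 0.1. reject H0.

U_X = 4, p = 0.072727, reject H0 at alpha = 0.1.


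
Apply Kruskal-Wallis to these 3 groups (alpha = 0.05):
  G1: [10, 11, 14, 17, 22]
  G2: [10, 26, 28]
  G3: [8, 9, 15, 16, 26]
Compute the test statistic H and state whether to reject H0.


Step 1: Combine all N = 13 observations and assign midranks.
sorted (value, group, rank): (8,G3,1), (9,G3,2), (10,G1,3.5), (10,G2,3.5), (11,G1,5), (14,G1,6), (15,G3,7), (16,G3,8), (17,G1,9), (22,G1,10), (26,G2,11.5), (26,G3,11.5), (28,G2,13)
Step 2: Sum ranks within each group.
R_1 = 33.5 (n_1 = 5)
R_2 = 28 (n_2 = 3)
R_3 = 29.5 (n_3 = 5)
Step 3: H = 12/(N(N+1)) * sum(R_i^2/n_i) - 3(N+1)
     = 12/(13*14) * (33.5^2/5 + 28^2/3 + 29.5^2/5) - 3*14
     = 0.065934 * 659.833 - 42
     = 1.505495.
Step 4: Ties present; correction factor C = 1 - 12/(13^3 - 13) = 0.994505. Corrected H = 1.505495 / 0.994505 = 1.513812.
Step 5: Under H0, H ~ chi^2(2); p-value = 0.469116.
Step 6: alpha = 0.05. fail to reject H0.

H = 1.5138, df = 2, p = 0.469116, fail to reject H0.


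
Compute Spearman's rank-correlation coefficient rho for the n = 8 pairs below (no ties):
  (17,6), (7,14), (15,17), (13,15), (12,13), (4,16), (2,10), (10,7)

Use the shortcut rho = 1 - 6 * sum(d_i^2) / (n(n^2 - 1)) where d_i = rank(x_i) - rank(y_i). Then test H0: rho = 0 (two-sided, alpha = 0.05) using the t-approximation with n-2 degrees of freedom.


Step 1: Rank x and y separately (midranks; no ties here).
rank(x): 17->8, 7->3, 15->7, 13->6, 12->5, 4->2, 2->1, 10->4
rank(y): 6->1, 14->5, 17->8, 15->6, 13->4, 16->7, 10->3, 7->2
Step 2: d_i = R_x(i) - R_y(i); compute d_i^2.
  (8-1)^2=49, (3-5)^2=4, (7-8)^2=1, (6-6)^2=0, (5-4)^2=1, (2-7)^2=25, (1-3)^2=4, (4-2)^2=4
sum(d^2) = 88.
Step 3: rho = 1 - 6*88 / (8*(8^2 - 1)) = 1 - 528/504 = -0.047619.
Step 4: Under H0, t = rho * sqrt((n-2)/(1-rho^2)) = -0.1168 ~ t(6).
Step 5: Two-sided p-value from the t-distribution with 6 df = 0.910849.
Step 6: alpha = 0.05. fail to reject H0.

rho = -0.0476, p = 0.910849, fail to reject H0 at alpha = 0.05.


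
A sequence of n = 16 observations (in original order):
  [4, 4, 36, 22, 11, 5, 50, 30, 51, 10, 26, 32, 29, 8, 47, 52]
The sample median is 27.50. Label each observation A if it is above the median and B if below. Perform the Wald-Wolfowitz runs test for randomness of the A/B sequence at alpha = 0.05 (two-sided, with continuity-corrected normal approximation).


Step 1: Compute median = 27.50; label A = above, B = below.
Labels in order: BBABBBAAABBAABAA  (n_A = 8, n_B = 8)
Step 2: Count runs R = 8.
Step 3: Under H0 (random ordering), E[R] = 2*n_A*n_B/(n_A+n_B) + 1 = 2*8*8/16 + 1 = 9.0000.
        Var[R] = 2*n_A*n_B*(2*n_A*n_B - n_A - n_B) / ((n_A+n_B)^2 * (n_A+n_B-1)) = 14336/3840 = 3.7333.
        SD[R] = 1.9322.
Step 4: Continuity-corrected z = (R + 0.5 - E[R]) / SD[R] = (8 + 0.5 - 9.0000) / 1.9322 = -0.2588.
Step 5: Two-sided p-value via normal approximation = 2*(1 - Phi(|z|)) = 0.795809.
Step 6: alpha = 0.05. fail to reject H0.

R = 8, z = -0.2588, p = 0.795809, fail to reject H0.


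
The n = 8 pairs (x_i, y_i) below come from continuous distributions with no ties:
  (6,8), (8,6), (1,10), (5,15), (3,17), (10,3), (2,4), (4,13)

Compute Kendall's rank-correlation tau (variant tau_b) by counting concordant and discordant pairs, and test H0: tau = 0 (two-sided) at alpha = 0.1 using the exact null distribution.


Step 1: Enumerate the 28 unordered pairs (i,j) with i<j and classify each by sign(x_j-x_i) * sign(y_j-y_i).
  (1,2):dx=+2,dy=-2->D; (1,3):dx=-5,dy=+2->D; (1,4):dx=-1,dy=+7->D; (1,5):dx=-3,dy=+9->D
  (1,6):dx=+4,dy=-5->D; (1,7):dx=-4,dy=-4->C; (1,8):dx=-2,dy=+5->D; (2,3):dx=-7,dy=+4->D
  (2,4):dx=-3,dy=+9->D; (2,5):dx=-5,dy=+11->D; (2,6):dx=+2,dy=-3->D; (2,7):dx=-6,dy=-2->C
  (2,8):dx=-4,dy=+7->D; (3,4):dx=+4,dy=+5->C; (3,5):dx=+2,dy=+7->C; (3,6):dx=+9,dy=-7->D
  (3,7):dx=+1,dy=-6->D; (3,8):dx=+3,dy=+3->C; (4,5):dx=-2,dy=+2->D; (4,6):dx=+5,dy=-12->D
  (4,7):dx=-3,dy=-11->C; (4,8):dx=-1,dy=-2->C; (5,6):dx=+7,dy=-14->D; (5,7):dx=-1,dy=-13->C
  (5,8):dx=+1,dy=-4->D; (6,7):dx=-8,dy=+1->D; (6,8):dx=-6,dy=+10->D; (7,8):dx=+2,dy=+9->C
Step 2: C = 9, D = 19, total pairs = 28.
Step 3: tau = (C - D)/(n(n-1)/2) = (9 - 19)/28 = -0.357143.
Step 4: Exact two-sided p-value (enumerate n! = 40320 permutations of y under H0): p = 0.275099.
Step 5: alpha = 0.1. fail to reject H0.

tau_b = -0.3571 (C=9, D=19), p = 0.275099, fail to reject H0.


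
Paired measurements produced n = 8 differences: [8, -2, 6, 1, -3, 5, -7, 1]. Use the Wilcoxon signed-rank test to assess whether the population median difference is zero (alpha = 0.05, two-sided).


Step 1: Drop any zero differences (none here) and take |d_i|.
|d| = [8, 2, 6, 1, 3, 5, 7, 1]
Step 2: Midrank |d_i| (ties get averaged ranks).
ranks: |8|->8, |2|->3, |6|->6, |1|->1.5, |3|->4, |5|->5, |7|->7, |1|->1.5
Step 3: Attach original signs; sum ranks with positive sign and with negative sign.
W+ = 8 + 6 + 1.5 + 5 + 1.5 = 22
W- = 3 + 4 + 7 = 14
(Check: W+ + W- = 36 should equal n(n+1)/2 = 36.)
Step 4: Test statistic W = min(W+, W-) = 14.
Step 5: Ties in |d|, so use the tie-corrected normal approximation.
        E[W] = n(n+1)/4 = 8*9/4 = 18.
        Tie groups: |d|=1 (t=2); sum(t^3 - t) = 6.
        Var[W] = n(n+1)(2n+1)/24 - sum(t^3-t)/48 = 1224/24 - 6/48 = 50.875.
        z = (W - E[W]) / sqrt(Var[W]) = (14 - 18) / 7.1327 = -0.5608.
        Two-sided p = 2*Phi(z) = 0.574934.
Step 6: alpha = 0.05. fail to reject H0.

W+ = 22, W- = 14, W = min = 14, p = 0.574934, fail to reject H0.


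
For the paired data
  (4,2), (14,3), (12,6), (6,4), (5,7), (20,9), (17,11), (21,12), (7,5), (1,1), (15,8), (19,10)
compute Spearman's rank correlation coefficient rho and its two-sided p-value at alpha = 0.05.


Step 1: Rank x and y separately (midranks; no ties here).
rank(x): 4->2, 14->7, 12->6, 6->4, 5->3, 20->11, 17->9, 21->12, 7->5, 1->1, 15->8, 19->10
rank(y): 2->2, 3->3, 6->6, 4->4, 7->7, 9->9, 11->11, 12->12, 5->5, 1->1, 8->8, 10->10
Step 2: d_i = R_x(i) - R_y(i); compute d_i^2.
  (2-2)^2=0, (7-3)^2=16, (6-6)^2=0, (4-4)^2=0, (3-7)^2=16, (11-9)^2=4, (9-11)^2=4, (12-12)^2=0, (5-5)^2=0, (1-1)^2=0, (8-8)^2=0, (10-10)^2=0
sum(d^2) = 40.
Step 3: rho = 1 - 6*40 / (12*(12^2 - 1)) = 1 - 240/1716 = 0.860140.
Step 4: Under H0, t = rho * sqrt((n-2)/(1-rho^2)) = 5.3327 ~ t(10).
Step 5: Two-sided p-value from the t-distribution with 10 df = 0.000332.
Step 6: alpha = 0.05. reject H0.

rho = 0.8601, p = 0.000332, reject H0 at alpha = 0.05.


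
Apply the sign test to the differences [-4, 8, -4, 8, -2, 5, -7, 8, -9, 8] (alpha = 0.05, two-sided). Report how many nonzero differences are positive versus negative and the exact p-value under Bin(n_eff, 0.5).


Step 1: Discard zero differences. Original n = 10; n_eff = number of nonzero differences = 10.
Nonzero differences (with sign): -4, +8, -4, +8, -2, +5, -7, +8, -9, +8
Step 2: Count signs: positive = 5, negative = 5.
Step 3: Under H0: P(positive) = 0.5, so the number of positives S ~ Bin(10, 0.5).
Step 4: Two-sided exact p-value = sum of Bin(10,0.5) probabilities at or below the observed probability = 1.000000.
Step 5: alpha = 0.05. fail to reject H0.

n_eff = 10, pos = 5, neg = 5, p = 1.000000, fail to reject H0.


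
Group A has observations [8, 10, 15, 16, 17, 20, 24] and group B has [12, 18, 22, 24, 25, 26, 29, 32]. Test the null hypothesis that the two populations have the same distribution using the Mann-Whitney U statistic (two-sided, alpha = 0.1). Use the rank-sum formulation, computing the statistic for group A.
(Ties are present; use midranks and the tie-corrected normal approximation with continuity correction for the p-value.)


Step 1: Combine and sort all 15 observations; assign midranks.
sorted (value, group): (8,X), (10,X), (12,Y), (15,X), (16,X), (17,X), (18,Y), (20,X), (22,Y), (24,X), (24,Y), (25,Y), (26,Y), (29,Y), (32,Y)
ranks: 8->1, 10->2, 12->3, 15->4, 16->5, 17->6, 18->7, 20->8, 22->9, 24->10.5, 24->10.5, 25->12, 26->13, 29->14, 32->15
Step 2: Rank sum for X: R1 = 1 + 2 + 4 + 5 + 6 + 8 + 10.5 = 36.5.
Step 3: U_X = R1 - n1(n1+1)/2 = 36.5 - 7*8/2 = 36.5 - 28 = 8.5.
       U_Y = n1*n2 - U_X = 56 - 8.5 = 47.5.
Step 4: Ties are present, so use the tie-corrected normal approximation (with continuity correction) for the p-value.
Step 5: p-value = 0.027751; compare to alpha = 0.1. reject H0.

U_X = 8.5, p = 0.027751, reject H0 at alpha = 0.1.


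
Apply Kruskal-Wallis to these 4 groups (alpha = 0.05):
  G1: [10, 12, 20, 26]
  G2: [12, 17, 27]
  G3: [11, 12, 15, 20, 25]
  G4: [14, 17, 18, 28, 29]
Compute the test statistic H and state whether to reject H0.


Step 1: Combine all N = 17 observations and assign midranks.
sorted (value, group, rank): (10,G1,1), (11,G3,2), (12,G1,4), (12,G2,4), (12,G3,4), (14,G4,6), (15,G3,7), (17,G2,8.5), (17,G4,8.5), (18,G4,10), (20,G1,11.5), (20,G3,11.5), (25,G3,13), (26,G1,14), (27,G2,15), (28,G4,16), (29,G4,17)
Step 2: Sum ranks within each group.
R_1 = 30.5 (n_1 = 4)
R_2 = 27.5 (n_2 = 3)
R_3 = 37.5 (n_3 = 5)
R_4 = 57.5 (n_4 = 5)
Step 3: H = 12/(N(N+1)) * sum(R_i^2/n_i) - 3(N+1)
     = 12/(17*18) * (30.5^2/4 + 27.5^2/3 + 37.5^2/5 + 57.5^2/5) - 3*18
     = 0.039216 * 1427.15 - 54
     = 1.966503.
Step 4: Ties present; correction factor C = 1 - 36/(17^3 - 17) = 0.992647. Corrected H = 1.966503 / 0.992647 = 1.981070.
Step 5: Under H0, H ~ chi^2(3); p-value = 0.576345.
Step 6: alpha = 0.05. fail to reject H0.

H = 1.9811, df = 3, p = 0.576345, fail to reject H0.


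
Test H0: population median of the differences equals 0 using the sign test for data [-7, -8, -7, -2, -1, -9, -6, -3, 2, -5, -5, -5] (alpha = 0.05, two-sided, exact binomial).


Step 1: Discard zero differences. Original n = 12; n_eff = number of nonzero differences = 12.
Nonzero differences (with sign): -7, -8, -7, -2, -1, -9, -6, -3, +2, -5, -5, -5
Step 2: Count signs: positive = 1, negative = 11.
Step 3: Under H0: P(positive) = 0.5, so the number of positives S ~ Bin(12, 0.5).
Step 4: Two-sided exact p-value = sum of Bin(12,0.5) probabilities at or below the observed probability = 0.006348.
Step 5: alpha = 0.05. reject H0.

n_eff = 12, pos = 1, neg = 11, p = 0.006348, reject H0.


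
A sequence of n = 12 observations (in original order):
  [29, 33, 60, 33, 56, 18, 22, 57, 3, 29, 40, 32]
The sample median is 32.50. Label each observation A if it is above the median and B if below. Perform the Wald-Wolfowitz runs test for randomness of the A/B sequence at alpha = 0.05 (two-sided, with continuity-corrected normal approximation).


Step 1: Compute median = 32.50; label A = above, B = below.
Labels in order: BAAAABBABBAB  (n_A = 6, n_B = 6)
Step 2: Count runs R = 7.
Step 3: Under H0 (random ordering), E[R] = 2*n_A*n_B/(n_A+n_B) + 1 = 2*6*6/12 + 1 = 7.0000.
        Var[R] = 2*n_A*n_B*(2*n_A*n_B - n_A - n_B) / ((n_A+n_B)^2 * (n_A+n_B-1)) = 4320/1584 = 2.7273.
        SD[R] = 1.6514.
Step 4: R = E[R], so z = 0 with no continuity correction.
Step 5: Two-sided p-value via normal approximation = 2*(1 - Phi(|z|)) = 1.000000.
Step 6: alpha = 0.05. fail to reject H0.

R = 7, z = 0.0000, p = 1.000000, fail to reject H0.


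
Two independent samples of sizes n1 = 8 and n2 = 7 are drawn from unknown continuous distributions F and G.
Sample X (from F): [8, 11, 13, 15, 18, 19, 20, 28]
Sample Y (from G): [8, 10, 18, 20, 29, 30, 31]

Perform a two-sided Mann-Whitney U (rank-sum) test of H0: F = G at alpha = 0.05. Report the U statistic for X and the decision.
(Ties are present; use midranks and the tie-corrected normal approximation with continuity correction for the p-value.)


Step 1: Combine and sort all 15 observations; assign midranks.
sorted (value, group): (8,X), (8,Y), (10,Y), (11,X), (13,X), (15,X), (18,X), (18,Y), (19,X), (20,X), (20,Y), (28,X), (29,Y), (30,Y), (31,Y)
ranks: 8->1.5, 8->1.5, 10->3, 11->4, 13->5, 15->6, 18->7.5, 18->7.5, 19->9, 20->10.5, 20->10.5, 28->12, 29->13, 30->14, 31->15
Step 2: Rank sum for X: R1 = 1.5 + 4 + 5 + 6 + 7.5 + 9 + 10.5 + 12 = 55.5.
Step 3: U_X = R1 - n1(n1+1)/2 = 55.5 - 8*9/2 = 55.5 - 36 = 19.5.
       U_Y = n1*n2 - U_X = 56 - 19.5 = 36.5.
Step 4: Ties are present, so use the tie-corrected normal approximation (with continuity correction) for the p-value.
Step 5: p-value = 0.353247; compare to alpha = 0.05. fail to reject H0.

U_X = 19.5, p = 0.353247, fail to reject H0 at alpha = 0.05.
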